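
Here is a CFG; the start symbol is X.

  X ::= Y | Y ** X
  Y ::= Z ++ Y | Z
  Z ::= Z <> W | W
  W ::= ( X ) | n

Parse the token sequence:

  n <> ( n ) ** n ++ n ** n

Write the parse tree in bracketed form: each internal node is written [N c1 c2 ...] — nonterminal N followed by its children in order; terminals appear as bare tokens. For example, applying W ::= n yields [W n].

[X [Y [Z [Z [W n]] <> [W ( [X [Y [Z [W n]]]] )]]] ** [X [Y [Z [W n]] ++ [Y [Z [W n]]]] ** [X [Y [Z [W n]]]]]]

X
Y ** X
Z ** X
Z <> W ** X
W <> W ** X
n <> W ** X
n <> ( X ) ** X
n <> ( Y ) ** X
n <> ( Z ) ** X
n <> ( W ) ** X
n <> ( n ) ** X
n <> ( n ) ** Y ** X
n <> ( n ) ** Z ++ Y ** X
n <> ( n ) ** W ++ Y ** X
n <> ( n ) ** n ++ Y ** X
n <> ( n ) ** n ++ Z ** X
n <> ( n ) ** n ++ W ** X
n <> ( n ) ** n ++ n ** X
n <> ( n ) ** n ++ n ** Y
n <> ( n ) ** n ++ n ** Z
n <> ( n ) ** n ++ n ** W
n <> ( n ) ** n ++ n ** n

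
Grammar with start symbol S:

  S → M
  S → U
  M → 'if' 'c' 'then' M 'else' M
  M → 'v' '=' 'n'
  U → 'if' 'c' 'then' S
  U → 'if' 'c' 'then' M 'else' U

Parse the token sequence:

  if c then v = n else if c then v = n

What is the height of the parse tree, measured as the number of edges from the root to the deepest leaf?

5

[S [U if c then [M v = n] else [U if c then [S [M v = n]]]]]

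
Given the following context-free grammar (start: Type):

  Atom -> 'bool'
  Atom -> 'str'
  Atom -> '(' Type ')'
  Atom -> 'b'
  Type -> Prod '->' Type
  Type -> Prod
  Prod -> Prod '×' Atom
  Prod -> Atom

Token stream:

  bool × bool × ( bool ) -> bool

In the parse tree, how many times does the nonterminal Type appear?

[Type [Prod [Prod [Prod [Atom bool]] × [Atom bool]] × [Atom ( [Type [Prod [Atom bool]]] )]] -> [Type [Prod [Atom bool]]]]

3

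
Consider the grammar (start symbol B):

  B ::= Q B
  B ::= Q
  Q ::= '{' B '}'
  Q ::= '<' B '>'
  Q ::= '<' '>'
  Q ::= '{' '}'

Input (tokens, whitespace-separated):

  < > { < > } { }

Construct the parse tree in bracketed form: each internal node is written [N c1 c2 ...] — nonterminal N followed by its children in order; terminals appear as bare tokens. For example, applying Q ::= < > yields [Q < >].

[B [Q < >] [B [Q { [B [Q < >]] }] [B [Q { }]]]]

B
Q B
< > B
< > Q B
< > { B } B
< > { Q } B
< > { < > } B
< > { < > } Q
< > { < > } { }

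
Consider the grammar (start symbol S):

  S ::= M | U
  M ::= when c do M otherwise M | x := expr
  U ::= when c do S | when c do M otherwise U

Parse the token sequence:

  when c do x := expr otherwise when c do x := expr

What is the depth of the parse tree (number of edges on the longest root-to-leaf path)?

[S [U when c do [M x := expr] otherwise [U when c do [S [M x := expr]]]]]

5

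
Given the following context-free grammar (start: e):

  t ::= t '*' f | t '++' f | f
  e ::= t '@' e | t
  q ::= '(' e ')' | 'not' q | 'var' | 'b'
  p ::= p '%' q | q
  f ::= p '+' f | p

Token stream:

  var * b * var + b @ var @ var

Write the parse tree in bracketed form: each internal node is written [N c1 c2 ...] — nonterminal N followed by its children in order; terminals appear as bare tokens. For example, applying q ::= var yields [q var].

[e [t [t [t [f [p [q var]]]] * [f [p [q b]]]] * [f [p [q var]] + [f [p [q b]]]]] @ [e [t [f [p [q var]]]] @ [e [t [f [p [q var]]]]]]]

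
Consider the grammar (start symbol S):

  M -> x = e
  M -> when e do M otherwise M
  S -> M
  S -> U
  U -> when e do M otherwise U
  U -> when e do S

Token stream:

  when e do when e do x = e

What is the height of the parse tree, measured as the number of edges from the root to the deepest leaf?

[S [U when e do [S [U when e do [S [M x = e]]]]]]

6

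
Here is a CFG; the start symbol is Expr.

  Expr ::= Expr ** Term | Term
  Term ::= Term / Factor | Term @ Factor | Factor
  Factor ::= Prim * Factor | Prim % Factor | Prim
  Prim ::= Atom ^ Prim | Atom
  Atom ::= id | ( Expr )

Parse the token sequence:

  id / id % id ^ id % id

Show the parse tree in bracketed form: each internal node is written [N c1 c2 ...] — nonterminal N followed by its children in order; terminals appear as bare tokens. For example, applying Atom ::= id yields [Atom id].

Expr
Term
Term / Factor
Factor / Factor
Prim / Factor
Atom / Factor
id / Factor
id / Prim % Factor
id / Atom % Factor
id / id % Factor
id / id % Prim % Factor
id / id % Atom ^ Prim % Factor
id / id % id ^ Prim % Factor
id / id % id ^ Atom % Factor
id / id % id ^ id % Factor
id / id % id ^ id % Prim
id / id % id ^ id % Atom
id / id % id ^ id % id

[Expr [Term [Term [Factor [Prim [Atom id]]]] / [Factor [Prim [Atom id]] % [Factor [Prim [Atom id] ^ [Prim [Atom id]]] % [Factor [Prim [Atom id]]]]]]]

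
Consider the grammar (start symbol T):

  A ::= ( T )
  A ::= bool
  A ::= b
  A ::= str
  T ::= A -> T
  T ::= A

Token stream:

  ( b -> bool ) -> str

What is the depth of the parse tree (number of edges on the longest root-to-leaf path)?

5

[T [A ( [T [A b] -> [T [A bool]]] )] -> [T [A str]]]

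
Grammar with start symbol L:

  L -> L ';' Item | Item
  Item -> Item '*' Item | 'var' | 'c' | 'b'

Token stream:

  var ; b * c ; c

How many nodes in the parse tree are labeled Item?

[L [L [L [Item var]] ; [Item [Item b] * [Item c]]] ; [Item c]]

5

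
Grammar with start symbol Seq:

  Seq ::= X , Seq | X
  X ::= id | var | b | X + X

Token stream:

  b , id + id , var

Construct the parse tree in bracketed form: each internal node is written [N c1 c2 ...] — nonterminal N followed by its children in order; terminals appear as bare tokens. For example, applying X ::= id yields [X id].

[Seq [X b] , [Seq [X [X id] + [X id]] , [Seq [X var]]]]

Seq
X , Seq
b , Seq
b , X , Seq
b , X + X , Seq
b , id + X , Seq
b , id + id , Seq
b , id + id , X
b , id + id , var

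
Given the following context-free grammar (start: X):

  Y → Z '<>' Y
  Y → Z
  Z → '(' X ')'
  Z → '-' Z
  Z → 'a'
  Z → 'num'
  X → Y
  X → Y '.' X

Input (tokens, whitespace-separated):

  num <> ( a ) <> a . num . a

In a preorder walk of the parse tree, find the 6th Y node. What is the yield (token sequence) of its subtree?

a

[X [Y [Z num] <> [Y [Z ( [X [Y [Z a]]] )] <> [Y [Z a]]]] . [X [Y [Z num]] . [X [Y [Z a]]]]]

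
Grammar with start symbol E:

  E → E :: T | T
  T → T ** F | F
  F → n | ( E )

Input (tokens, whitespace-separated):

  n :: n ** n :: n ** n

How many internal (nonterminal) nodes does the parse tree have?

[E [E [E [T [F n]]] :: [T [T [F n]] ** [F n]]] :: [T [T [F n]] ** [F n]]]

13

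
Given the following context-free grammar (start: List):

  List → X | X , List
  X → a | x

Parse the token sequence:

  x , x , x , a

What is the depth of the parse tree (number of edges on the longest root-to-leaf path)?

5

[List [X x] , [List [X x] , [List [X x] , [List [X a]]]]]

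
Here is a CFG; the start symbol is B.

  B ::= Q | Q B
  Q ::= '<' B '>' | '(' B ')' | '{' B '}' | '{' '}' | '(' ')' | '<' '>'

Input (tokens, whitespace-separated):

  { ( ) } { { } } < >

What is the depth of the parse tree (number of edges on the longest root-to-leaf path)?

[B [Q { [B [Q ( )]] }] [B [Q { [B [Q { }]] }] [B [Q < >]]]]

5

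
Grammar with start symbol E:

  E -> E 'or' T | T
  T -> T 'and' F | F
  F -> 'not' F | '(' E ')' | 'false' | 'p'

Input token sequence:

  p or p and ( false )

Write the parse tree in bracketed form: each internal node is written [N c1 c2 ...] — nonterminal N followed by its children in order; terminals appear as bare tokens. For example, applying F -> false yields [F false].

[E [E [T [F p]]] or [T [T [F p]] and [F ( [E [T [F false]]] )]]]

E
E or T
T or T
F or T
p or T
p or T and F
p or F and F
p or p and F
p or p and ( E )
p or p and ( T )
p or p and ( F )
p or p and ( false )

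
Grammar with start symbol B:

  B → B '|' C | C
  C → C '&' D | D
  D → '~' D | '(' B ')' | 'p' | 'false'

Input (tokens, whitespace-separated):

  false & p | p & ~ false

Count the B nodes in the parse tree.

2

[B [B [C [C [D false]] & [D p]]] | [C [C [D p]] & [D ~ [D false]]]]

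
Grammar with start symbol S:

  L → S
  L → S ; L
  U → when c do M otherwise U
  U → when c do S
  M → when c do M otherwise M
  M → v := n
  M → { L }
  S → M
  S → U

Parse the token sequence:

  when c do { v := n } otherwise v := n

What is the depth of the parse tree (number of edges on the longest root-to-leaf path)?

[S [M when c do [M { [L [S [M v := n]]] }] otherwise [M v := n]]]

6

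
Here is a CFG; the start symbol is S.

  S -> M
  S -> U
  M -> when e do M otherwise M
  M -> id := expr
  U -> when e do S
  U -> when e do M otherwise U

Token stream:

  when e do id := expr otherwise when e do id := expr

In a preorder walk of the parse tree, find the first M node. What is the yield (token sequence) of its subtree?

[S [U when e do [M id := expr] otherwise [U when e do [S [M id := expr]]]]]

id := expr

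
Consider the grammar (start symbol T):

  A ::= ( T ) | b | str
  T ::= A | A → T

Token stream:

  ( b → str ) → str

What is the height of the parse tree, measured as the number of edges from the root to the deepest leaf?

[T [A ( [T [A b] → [T [A str]]] )] → [T [A str]]]

5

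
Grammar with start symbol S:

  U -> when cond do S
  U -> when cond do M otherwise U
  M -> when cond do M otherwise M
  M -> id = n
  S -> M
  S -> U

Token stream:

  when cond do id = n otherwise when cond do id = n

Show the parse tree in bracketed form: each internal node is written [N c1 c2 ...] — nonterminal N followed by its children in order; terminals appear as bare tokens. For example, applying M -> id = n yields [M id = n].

[S [U when cond do [M id = n] otherwise [U when cond do [S [M id = n]]]]]

S
U
when cond do M otherwise U
when cond do id = n otherwise U
when cond do id = n otherwise when cond do S
when cond do id = n otherwise when cond do M
when cond do id = n otherwise when cond do id = n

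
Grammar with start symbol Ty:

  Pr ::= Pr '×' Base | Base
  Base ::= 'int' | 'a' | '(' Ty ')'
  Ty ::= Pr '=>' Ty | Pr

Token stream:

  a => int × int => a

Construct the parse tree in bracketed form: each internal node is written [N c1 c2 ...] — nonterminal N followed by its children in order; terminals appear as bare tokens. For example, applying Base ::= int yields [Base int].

Ty
Pr => Ty
Base => Ty
a => Ty
a => Pr => Ty
a => Pr × Base => Ty
a => Base × Base => Ty
a => int × Base => Ty
a => int × int => Ty
a => int × int => Pr
a => int × int => Base
a => int × int => a

[Ty [Pr [Base a]] => [Ty [Pr [Pr [Base int]] × [Base int]] => [Ty [Pr [Base a]]]]]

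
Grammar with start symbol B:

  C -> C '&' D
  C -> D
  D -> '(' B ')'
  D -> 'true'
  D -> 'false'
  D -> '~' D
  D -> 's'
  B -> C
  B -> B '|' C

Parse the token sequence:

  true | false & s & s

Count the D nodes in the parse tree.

[B [B [C [D true]]] | [C [C [C [D false]] & [D s]] & [D s]]]

4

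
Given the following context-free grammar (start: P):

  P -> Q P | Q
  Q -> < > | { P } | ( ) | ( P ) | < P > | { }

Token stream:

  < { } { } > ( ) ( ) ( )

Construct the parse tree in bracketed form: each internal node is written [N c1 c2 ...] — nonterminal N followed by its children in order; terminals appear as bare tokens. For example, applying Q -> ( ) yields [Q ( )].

P
Q P
< P > P
< Q P > P
< { } P > P
< { } Q > P
< { } { } > P
< { } { } > Q P
< { } { } > ( ) P
< { } { } > ( ) Q P
< { } { } > ( ) ( ) P
< { } { } > ( ) ( ) Q
< { } { } > ( ) ( ) ( )

[P [Q < [P [Q { }] [P [Q { }]]] >] [P [Q ( )] [P [Q ( )] [P [Q ( )]]]]]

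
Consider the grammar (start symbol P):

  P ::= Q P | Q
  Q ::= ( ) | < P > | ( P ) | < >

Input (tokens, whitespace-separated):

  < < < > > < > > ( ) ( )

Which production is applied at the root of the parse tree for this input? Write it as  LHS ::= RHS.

[P [Q < [P [Q < [P [Q < >]] >] [P [Q < >]]] >] [P [Q ( )] [P [Q ( )]]]]

P ::= Q P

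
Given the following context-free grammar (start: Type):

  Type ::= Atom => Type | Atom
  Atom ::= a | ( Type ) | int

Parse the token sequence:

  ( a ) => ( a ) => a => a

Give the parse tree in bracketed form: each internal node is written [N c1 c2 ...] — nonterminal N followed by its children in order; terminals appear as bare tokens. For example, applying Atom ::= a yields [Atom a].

Type
Atom => Type
( Type ) => Type
( Atom ) => Type
( a ) => Type
( a ) => Atom => Type
( a ) => ( Type ) => Type
( a ) => ( Atom ) => Type
( a ) => ( a ) => Type
( a ) => ( a ) => Atom => Type
( a ) => ( a ) => a => Type
( a ) => ( a ) => a => Atom
( a ) => ( a ) => a => a

[Type [Atom ( [Type [Atom a]] )] => [Type [Atom ( [Type [Atom a]] )] => [Type [Atom a] => [Type [Atom a]]]]]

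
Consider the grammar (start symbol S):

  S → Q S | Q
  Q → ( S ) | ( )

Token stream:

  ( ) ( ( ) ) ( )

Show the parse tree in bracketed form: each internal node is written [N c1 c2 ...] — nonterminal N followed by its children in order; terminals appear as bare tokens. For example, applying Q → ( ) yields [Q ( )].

S
Q S
( ) S
( ) Q S
( ) ( S ) S
( ) ( Q ) S
( ) ( ( ) ) S
( ) ( ( ) ) Q
( ) ( ( ) ) ( )

[S [Q ( )] [S [Q ( [S [Q ( )]] )] [S [Q ( )]]]]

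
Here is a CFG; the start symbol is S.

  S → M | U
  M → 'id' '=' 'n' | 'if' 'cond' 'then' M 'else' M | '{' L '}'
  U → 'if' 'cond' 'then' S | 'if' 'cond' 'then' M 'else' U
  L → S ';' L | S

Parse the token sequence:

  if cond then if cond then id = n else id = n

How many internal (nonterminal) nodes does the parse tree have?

[S [U if cond then [S [M if cond then [M id = n] else [M id = n]]]]]

6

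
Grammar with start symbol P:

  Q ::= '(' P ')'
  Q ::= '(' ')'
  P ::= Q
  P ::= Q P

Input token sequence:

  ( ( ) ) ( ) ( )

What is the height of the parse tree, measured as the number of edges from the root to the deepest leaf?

[P [Q ( [P [Q ( )]] )] [P [Q ( )] [P [Q ( )]]]]

4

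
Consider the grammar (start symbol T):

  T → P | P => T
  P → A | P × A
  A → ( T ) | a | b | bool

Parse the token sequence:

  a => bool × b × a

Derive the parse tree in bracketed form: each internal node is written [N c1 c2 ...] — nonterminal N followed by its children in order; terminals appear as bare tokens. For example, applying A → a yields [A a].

T
P => T
A => T
a => T
a => P
a => P × A
a => P × A × A
a => A × A × A
a => bool × A × A
a => bool × b × A
a => bool × b × a

[T [P [A a]] => [T [P [P [P [A bool]] × [A b]] × [A a]]]]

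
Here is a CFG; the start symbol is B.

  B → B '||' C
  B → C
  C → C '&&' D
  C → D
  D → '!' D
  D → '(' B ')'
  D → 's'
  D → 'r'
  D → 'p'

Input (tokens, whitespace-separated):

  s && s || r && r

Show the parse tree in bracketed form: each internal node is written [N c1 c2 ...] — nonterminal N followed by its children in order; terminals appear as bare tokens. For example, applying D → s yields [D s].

B
B || C
C || C
C && D || C
D && D || C
s && D || C
s && s || C
s && s || C && D
s && s || D && D
s && s || r && D
s && s || r && r

[B [B [C [C [D s]] && [D s]]] || [C [C [D r]] && [D r]]]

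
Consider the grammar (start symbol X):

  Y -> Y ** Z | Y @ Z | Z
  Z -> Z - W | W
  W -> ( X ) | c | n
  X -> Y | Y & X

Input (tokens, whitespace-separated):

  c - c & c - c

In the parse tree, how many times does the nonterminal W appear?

4

[X [Y [Z [Z [W c]] - [W c]]] & [X [Y [Z [Z [W c]] - [W c]]]]]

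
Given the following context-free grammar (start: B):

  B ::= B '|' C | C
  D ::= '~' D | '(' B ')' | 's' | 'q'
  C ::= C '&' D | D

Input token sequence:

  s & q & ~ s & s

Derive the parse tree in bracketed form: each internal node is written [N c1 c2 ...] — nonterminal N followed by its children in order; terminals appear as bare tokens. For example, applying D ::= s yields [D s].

[B [C [C [C [C [D s]] & [D q]] & [D ~ [D s]]] & [D s]]]

B
C
C & D
C & D & D
C & D & D & D
D & D & D & D
s & D & D & D
s & q & D & D
s & q & ~ D & D
s & q & ~ s & D
s & q & ~ s & s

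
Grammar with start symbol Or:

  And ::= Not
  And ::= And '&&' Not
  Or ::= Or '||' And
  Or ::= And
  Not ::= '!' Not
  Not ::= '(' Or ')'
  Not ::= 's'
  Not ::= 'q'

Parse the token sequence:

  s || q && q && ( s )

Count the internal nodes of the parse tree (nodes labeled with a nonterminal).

13

[Or [Or [And [Not s]]] || [And [And [And [Not q]] && [Not q]] && [Not ( [Or [And [Not s]]] )]]]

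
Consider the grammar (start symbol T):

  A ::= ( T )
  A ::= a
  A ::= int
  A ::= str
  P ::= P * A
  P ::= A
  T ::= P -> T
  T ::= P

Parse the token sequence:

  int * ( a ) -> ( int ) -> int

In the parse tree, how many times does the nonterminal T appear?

[T [P [P [A int]] * [A ( [T [P [A a]]] )]] -> [T [P [A ( [T [P [A int]]] )]] -> [T [P [A int]]]]]

5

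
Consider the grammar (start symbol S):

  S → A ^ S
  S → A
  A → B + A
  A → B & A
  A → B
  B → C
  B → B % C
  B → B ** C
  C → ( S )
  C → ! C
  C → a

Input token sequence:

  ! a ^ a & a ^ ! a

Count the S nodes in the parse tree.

3

[S [A [B [C ! [C a]]]] ^ [S [A [B [C a]] & [A [B [C a]]]] ^ [S [A [B [C ! [C a]]]]]]]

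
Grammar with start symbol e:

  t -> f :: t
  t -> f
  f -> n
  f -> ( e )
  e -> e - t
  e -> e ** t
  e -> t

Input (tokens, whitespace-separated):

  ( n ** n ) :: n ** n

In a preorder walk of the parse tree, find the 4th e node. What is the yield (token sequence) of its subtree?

[e [e [t [f ( [e [e [t [f n]]] ** [t [f n]]] )] :: [t [f n]]]] ** [t [f n]]]

n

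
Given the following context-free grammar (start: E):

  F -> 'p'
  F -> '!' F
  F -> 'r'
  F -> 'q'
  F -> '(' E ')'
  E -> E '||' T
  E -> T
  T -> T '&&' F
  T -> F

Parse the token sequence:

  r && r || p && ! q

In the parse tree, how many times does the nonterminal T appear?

4

[E [E [T [T [F r]] && [F r]]] || [T [T [F p]] && [F ! [F q]]]]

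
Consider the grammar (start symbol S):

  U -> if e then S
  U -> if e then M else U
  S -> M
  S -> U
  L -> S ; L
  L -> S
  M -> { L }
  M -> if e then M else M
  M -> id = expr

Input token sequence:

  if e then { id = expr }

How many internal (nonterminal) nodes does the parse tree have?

7

[S [U if e then [S [M { [L [S [M id = expr]]] }]]]]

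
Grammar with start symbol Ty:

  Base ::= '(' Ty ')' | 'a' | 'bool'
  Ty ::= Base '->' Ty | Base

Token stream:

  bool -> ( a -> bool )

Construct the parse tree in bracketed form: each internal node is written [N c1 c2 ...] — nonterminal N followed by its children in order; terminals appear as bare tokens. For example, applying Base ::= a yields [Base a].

Ty
Base -> Ty
bool -> Ty
bool -> Base
bool -> ( Ty )
bool -> ( Base -> Ty )
bool -> ( a -> Ty )
bool -> ( a -> Base )
bool -> ( a -> bool )

[Ty [Base bool] -> [Ty [Base ( [Ty [Base a] -> [Ty [Base bool]]] )]]]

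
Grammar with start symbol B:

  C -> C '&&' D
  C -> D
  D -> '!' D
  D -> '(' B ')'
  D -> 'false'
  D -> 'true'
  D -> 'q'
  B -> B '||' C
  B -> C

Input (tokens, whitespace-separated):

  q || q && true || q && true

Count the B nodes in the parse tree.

[B [B [B [C [D q]]] || [C [C [D q]] && [D true]]] || [C [C [D q]] && [D true]]]

3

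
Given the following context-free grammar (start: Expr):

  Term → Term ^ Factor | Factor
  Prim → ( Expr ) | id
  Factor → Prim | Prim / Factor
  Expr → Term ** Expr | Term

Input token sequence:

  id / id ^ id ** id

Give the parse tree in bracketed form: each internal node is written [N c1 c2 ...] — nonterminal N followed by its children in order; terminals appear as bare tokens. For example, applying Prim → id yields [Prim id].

Expr
Term ** Expr
Term ^ Factor ** Expr
Factor ^ Factor ** Expr
Prim / Factor ^ Factor ** Expr
id / Factor ^ Factor ** Expr
id / Prim ^ Factor ** Expr
id / id ^ Factor ** Expr
id / id ^ Prim ** Expr
id / id ^ id ** Expr
id / id ^ id ** Term
id / id ^ id ** Factor
id / id ^ id ** Prim
id / id ^ id ** id

[Expr [Term [Term [Factor [Prim id] / [Factor [Prim id]]]] ^ [Factor [Prim id]]] ** [Expr [Term [Factor [Prim id]]]]]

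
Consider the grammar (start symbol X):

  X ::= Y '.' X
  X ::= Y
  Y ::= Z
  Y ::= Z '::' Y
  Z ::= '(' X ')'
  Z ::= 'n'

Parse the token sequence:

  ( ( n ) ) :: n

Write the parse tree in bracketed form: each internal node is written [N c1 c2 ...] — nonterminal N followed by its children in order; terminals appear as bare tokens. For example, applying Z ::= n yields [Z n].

X
Y
Z :: Y
( X ) :: Y
( Y ) :: Y
( Z ) :: Y
( ( X ) ) :: Y
( ( Y ) ) :: Y
( ( Z ) ) :: Y
( ( n ) ) :: Y
( ( n ) ) :: Z
( ( n ) ) :: n

[X [Y [Z ( [X [Y [Z ( [X [Y [Z n]]] )]]] )] :: [Y [Z n]]]]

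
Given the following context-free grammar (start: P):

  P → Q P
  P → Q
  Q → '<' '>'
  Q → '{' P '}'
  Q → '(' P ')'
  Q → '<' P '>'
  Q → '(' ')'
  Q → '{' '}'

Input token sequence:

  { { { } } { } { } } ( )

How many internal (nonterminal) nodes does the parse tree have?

12

[P [Q { [P [Q { [P [Q { }]] }] [P [Q { }] [P [Q { }]]]] }] [P [Q ( )]]]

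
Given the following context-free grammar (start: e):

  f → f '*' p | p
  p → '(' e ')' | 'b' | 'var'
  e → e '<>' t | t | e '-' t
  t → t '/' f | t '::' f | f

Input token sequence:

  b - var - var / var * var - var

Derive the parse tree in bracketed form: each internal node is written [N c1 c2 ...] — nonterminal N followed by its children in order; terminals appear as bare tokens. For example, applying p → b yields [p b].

[e [e [e [e [t [f [p b]]]] - [t [f [p var]]]] - [t [t [f [p var]]] / [f [f [p var]] * [p var]]]] - [t [f [p var]]]]

e
e - t
e - t - t
e - t - t - t
t - t - t - t
f - t - t - t
p - t - t - t
b - t - t - t
b - f - t - t
b - p - t - t
b - var - t - t
b - var - t / f - t
b - var - f / f - t
b - var - p / f - t
b - var - var / f - t
b - var - var / f * p - t
b - var - var / p * p - t
b - var - var / var * p - t
b - var - var / var * var - t
b - var - var / var * var - f
b - var - var / var * var - p
b - var - var / var * var - var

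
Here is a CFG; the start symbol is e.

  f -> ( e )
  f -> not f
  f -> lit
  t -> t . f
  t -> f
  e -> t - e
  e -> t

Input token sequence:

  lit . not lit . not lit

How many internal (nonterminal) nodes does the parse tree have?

[e [t [t [t [f lit]] . [f not [f lit]]] . [f not [f lit]]]]

9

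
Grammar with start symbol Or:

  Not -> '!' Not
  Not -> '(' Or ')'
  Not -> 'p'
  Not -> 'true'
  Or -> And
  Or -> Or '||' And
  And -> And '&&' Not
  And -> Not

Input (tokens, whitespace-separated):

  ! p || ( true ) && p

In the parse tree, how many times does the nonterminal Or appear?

3

[Or [Or [And [Not ! [Not p]]]] || [And [And [Not ( [Or [And [Not true]]] )]] && [Not p]]]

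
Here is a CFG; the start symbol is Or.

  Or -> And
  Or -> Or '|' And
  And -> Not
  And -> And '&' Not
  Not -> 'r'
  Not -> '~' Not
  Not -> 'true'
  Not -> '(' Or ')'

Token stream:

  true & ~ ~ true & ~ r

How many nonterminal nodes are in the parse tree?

10

[Or [And [And [And [Not true]] & [Not ~ [Not ~ [Not true]]]] & [Not ~ [Not r]]]]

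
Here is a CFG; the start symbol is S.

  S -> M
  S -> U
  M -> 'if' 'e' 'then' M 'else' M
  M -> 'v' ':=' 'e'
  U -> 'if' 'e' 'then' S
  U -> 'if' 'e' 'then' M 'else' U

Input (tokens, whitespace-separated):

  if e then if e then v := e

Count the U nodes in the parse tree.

[S [U if e then [S [U if e then [S [M v := e]]]]]]

2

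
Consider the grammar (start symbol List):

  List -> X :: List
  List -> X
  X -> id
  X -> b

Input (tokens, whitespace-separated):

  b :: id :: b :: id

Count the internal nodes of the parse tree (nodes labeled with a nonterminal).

[List [X b] :: [List [X id] :: [List [X b] :: [List [X id]]]]]

8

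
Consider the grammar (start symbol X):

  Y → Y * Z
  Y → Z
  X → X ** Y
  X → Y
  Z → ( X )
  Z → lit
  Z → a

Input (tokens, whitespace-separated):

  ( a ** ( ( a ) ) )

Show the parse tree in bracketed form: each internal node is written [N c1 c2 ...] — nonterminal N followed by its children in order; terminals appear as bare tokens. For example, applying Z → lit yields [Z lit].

[X [Y [Z ( [X [X [Y [Z a]]] ** [Y [Z ( [X [Y [Z ( [X [Y [Z a]]] )]]] )]]] )]]]

X
Y
Z
( X )
( X ** Y )
( Y ** Y )
( Z ** Y )
( a ** Y )
( a ** Z )
( a ** ( X ) )
( a ** ( Y ) )
( a ** ( Z ) )
( a ** ( ( X ) ) )
( a ** ( ( Y ) ) )
( a ** ( ( Z ) ) )
( a ** ( ( a ) ) )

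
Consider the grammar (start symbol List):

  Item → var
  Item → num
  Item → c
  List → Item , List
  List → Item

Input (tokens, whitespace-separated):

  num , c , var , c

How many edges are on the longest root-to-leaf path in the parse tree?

[List [Item num] , [List [Item c] , [List [Item var] , [List [Item c]]]]]

5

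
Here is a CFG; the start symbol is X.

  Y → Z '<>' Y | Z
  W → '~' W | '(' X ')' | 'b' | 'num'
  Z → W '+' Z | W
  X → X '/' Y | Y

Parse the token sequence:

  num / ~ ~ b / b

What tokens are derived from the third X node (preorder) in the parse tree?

num

[X [X [X [Y [Z [W num]]]] / [Y [Z [W ~ [W ~ [W b]]]]]] / [Y [Z [W b]]]]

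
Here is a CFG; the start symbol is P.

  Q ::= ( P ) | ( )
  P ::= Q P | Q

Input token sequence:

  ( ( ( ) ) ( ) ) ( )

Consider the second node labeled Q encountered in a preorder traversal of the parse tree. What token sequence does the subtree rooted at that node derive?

( ( ) )

[P [Q ( [P [Q ( [P [Q ( )]] )] [P [Q ( )]]] )] [P [Q ( )]]]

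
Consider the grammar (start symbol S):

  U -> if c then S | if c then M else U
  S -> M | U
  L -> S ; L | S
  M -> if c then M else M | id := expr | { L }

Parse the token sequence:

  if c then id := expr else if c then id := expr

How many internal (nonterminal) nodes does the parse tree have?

6

[S [U if c then [M id := expr] else [U if c then [S [M id := expr]]]]]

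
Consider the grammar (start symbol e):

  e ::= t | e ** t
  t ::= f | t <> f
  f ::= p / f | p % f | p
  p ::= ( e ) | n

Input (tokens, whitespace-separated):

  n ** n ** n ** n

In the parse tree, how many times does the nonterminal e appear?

[e [e [e [e [t [f [p n]]]] ** [t [f [p n]]]] ** [t [f [p n]]]] ** [t [f [p n]]]]

4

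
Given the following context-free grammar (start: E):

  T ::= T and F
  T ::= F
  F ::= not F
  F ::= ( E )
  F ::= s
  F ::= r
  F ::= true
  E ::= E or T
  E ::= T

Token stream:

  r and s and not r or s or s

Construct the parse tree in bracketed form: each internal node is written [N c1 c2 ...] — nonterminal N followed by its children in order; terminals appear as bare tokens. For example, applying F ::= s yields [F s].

[E [E [E [T [T [T [F r]] and [F s]] and [F not [F r]]]] or [T [F s]]] or [T [F s]]]

E
E or T
E or T or T
T or T or T
T and F or T or T
T and F and F or T or T
F and F and F or T or T
r and F and F or T or T
r and s and F or T or T
r and s and not F or T or T
r and s and not r or T or T
r and s and not r or F or T
r and s and not r or s or T
r and s and not r or s or F
r and s and not r or s or s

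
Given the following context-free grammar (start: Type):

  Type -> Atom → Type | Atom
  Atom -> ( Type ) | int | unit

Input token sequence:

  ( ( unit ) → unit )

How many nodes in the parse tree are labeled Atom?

4

[Type [Atom ( [Type [Atom ( [Type [Atom unit]] )] → [Type [Atom unit]]] )]]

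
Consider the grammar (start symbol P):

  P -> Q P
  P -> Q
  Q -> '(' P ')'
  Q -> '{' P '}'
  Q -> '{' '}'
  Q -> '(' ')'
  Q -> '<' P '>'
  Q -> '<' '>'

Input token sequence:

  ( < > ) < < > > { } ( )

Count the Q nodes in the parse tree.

[P [Q ( [P [Q < >]] )] [P [Q < [P [Q < >]] >] [P [Q { }] [P [Q ( )]]]]]

6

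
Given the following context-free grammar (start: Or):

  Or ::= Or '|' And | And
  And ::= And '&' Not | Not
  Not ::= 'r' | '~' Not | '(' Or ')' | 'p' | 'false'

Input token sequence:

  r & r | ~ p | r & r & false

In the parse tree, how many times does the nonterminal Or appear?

3

[Or [Or [Or [And [And [Not r]] & [Not r]]] | [And [Not ~ [Not p]]]] | [And [And [And [Not r]] & [Not r]] & [Not false]]]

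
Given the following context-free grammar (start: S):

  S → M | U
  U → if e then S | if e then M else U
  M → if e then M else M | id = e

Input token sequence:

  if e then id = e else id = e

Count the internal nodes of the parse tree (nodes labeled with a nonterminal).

[S [M if e then [M id = e] else [M id = e]]]

4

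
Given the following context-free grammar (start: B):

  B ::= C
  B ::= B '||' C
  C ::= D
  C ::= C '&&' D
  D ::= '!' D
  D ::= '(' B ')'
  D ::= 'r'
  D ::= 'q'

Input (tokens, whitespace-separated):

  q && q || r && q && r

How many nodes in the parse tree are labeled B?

[B [B [C [C [D q]] && [D q]]] || [C [C [C [D r]] && [D q]] && [D r]]]

2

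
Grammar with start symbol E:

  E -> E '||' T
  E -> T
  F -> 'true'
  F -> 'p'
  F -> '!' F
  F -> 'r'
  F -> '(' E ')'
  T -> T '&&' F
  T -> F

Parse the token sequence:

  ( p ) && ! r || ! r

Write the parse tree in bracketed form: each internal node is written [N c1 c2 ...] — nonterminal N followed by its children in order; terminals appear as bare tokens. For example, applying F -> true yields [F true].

E
E || T
T || T
T && F || T
F && F || T
( E ) && F || T
( T ) && F || T
( F ) && F || T
( p ) && F || T
( p ) && ! F || T
( p ) && ! r || T
( p ) && ! r || F
( p ) && ! r || ! F
( p ) && ! r || ! r

[E [E [T [T [F ( [E [T [F p]]] )]] && [F ! [F r]]]] || [T [F ! [F r]]]]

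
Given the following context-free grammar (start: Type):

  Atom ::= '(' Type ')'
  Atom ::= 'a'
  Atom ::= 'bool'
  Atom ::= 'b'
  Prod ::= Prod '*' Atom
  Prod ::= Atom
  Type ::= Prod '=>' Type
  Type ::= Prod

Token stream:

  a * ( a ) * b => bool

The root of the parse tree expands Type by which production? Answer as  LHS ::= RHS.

Type ::= Prod '=>' Type

[Type [Prod [Prod [Prod [Atom a]] * [Atom ( [Type [Prod [Atom a]]] )]] * [Atom b]] => [Type [Prod [Atom bool]]]]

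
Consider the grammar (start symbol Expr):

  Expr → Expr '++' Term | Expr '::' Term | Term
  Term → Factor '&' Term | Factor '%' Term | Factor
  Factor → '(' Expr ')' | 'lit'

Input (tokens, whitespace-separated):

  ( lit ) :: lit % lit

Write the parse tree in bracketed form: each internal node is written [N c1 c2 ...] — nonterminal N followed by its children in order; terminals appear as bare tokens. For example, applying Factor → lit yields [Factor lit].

Expr
Expr :: Term
Term :: Term
Factor :: Term
( Expr ) :: Term
( Term ) :: Term
( Factor ) :: Term
( lit ) :: Term
( lit ) :: Factor % Term
( lit ) :: lit % Term
( lit ) :: lit % Factor
( lit ) :: lit % lit

[Expr [Expr [Term [Factor ( [Expr [Term [Factor lit]]] )]]] :: [Term [Factor lit] % [Term [Factor lit]]]]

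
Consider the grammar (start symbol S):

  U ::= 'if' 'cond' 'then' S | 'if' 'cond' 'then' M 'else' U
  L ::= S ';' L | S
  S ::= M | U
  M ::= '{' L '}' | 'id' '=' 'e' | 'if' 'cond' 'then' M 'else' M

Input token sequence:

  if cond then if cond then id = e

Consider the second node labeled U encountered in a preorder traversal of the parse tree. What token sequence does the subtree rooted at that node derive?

[S [U if cond then [S [U if cond then [S [M id = e]]]]]]

if cond then id = e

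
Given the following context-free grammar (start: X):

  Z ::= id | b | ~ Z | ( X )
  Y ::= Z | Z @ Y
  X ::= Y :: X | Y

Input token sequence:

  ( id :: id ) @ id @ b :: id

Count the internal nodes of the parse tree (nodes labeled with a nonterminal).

[X [Y [Z ( [X [Y [Z id]] :: [X [Y [Z id]]]] )] @ [Y [Z id] @ [Y [Z b]]]] :: [X [Y [Z id]]]]

16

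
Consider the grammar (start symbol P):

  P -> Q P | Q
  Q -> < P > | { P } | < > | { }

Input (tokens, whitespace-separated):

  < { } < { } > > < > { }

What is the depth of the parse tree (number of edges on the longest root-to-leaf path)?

7

[P [Q < [P [Q { }] [P [Q < [P [Q { }]] >]]] >] [P [Q < >] [P [Q { }]]]]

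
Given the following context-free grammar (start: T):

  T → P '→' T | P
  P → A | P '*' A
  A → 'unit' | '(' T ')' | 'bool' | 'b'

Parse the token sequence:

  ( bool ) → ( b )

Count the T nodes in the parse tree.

[T [P [A ( [T [P [A bool]]] )]] → [T [P [A ( [T [P [A b]]] )]]]]

4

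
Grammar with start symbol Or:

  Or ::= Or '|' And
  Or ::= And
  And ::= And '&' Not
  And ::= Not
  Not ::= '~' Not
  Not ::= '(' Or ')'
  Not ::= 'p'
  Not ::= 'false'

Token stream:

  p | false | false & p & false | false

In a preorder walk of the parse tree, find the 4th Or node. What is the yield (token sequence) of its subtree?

[Or [Or [Or [Or [And [Not p]]] | [And [Not false]]] | [And [And [And [Not false]] & [Not p]] & [Not false]]] | [And [Not false]]]

p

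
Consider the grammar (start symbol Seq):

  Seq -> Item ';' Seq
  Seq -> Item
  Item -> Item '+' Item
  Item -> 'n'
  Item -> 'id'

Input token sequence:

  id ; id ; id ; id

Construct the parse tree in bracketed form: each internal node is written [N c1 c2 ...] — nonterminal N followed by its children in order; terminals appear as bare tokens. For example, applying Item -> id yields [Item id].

[Seq [Item id] ; [Seq [Item id] ; [Seq [Item id] ; [Seq [Item id]]]]]

Seq
Item ; Seq
id ; Seq
id ; Item ; Seq
id ; id ; Seq
id ; id ; Item ; Seq
id ; id ; id ; Seq
id ; id ; id ; Item
id ; id ; id ; id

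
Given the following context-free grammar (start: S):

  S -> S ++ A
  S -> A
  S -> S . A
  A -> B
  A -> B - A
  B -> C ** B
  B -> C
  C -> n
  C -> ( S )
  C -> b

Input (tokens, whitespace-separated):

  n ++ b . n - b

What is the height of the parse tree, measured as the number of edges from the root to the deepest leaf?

[S [S [S [A [B [C n]]]] ++ [A [B [C b]]]] . [A [B [C n]] - [A [B [C b]]]]]

6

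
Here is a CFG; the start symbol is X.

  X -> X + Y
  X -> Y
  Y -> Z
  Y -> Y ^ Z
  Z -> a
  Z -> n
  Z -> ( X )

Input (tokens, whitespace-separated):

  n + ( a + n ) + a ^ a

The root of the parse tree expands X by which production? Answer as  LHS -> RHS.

[X [X [X [Y [Z n]]] + [Y [Z ( [X [X [Y [Z a]]] + [Y [Z n]]] )]]] + [Y [Y [Z a]] ^ [Z a]]]

X -> X + Y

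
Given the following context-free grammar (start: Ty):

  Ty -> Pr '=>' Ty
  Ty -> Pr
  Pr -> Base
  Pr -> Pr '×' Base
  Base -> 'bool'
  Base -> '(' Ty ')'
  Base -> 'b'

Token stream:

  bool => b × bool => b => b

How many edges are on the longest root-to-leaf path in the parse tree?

[Ty [Pr [Base bool]] => [Ty [Pr [Pr [Base b]] × [Base bool]] => [Ty [Pr [Base b]] => [Ty [Pr [Base b]]]]]]

6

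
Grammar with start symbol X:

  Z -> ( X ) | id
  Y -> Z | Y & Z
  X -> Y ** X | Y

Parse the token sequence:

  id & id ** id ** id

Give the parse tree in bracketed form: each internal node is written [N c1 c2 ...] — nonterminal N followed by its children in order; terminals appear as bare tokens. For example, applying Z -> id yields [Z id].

[X [Y [Y [Z id]] & [Z id]] ** [X [Y [Z id]] ** [X [Y [Z id]]]]]

X
Y ** X
Y & Z ** X
Z & Z ** X
id & Z ** X
id & id ** X
id & id ** Y ** X
id & id ** Z ** X
id & id ** id ** X
id & id ** id ** Y
id & id ** id ** Z
id & id ** id ** id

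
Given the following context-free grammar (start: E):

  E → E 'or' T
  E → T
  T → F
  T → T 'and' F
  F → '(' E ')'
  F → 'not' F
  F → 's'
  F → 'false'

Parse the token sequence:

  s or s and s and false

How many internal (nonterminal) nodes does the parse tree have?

[E [E [T [F s]]] or [T [T [T [F s]] and [F s]] and [F false]]]

10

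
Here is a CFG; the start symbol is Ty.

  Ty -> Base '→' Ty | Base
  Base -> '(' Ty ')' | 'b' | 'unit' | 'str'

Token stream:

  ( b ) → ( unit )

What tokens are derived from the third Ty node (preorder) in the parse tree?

( unit )

[Ty [Base ( [Ty [Base b]] )] → [Ty [Base ( [Ty [Base unit]] )]]]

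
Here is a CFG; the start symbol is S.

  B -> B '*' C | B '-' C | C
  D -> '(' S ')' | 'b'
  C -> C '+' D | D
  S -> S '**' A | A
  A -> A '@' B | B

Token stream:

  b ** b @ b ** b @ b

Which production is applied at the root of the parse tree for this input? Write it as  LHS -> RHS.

S -> S '**' A

[S [S [S [A [B [C [D b]]]]] ** [A [A [B [C [D b]]]] @ [B [C [D b]]]]] ** [A [A [B [C [D b]]]] @ [B [C [D b]]]]]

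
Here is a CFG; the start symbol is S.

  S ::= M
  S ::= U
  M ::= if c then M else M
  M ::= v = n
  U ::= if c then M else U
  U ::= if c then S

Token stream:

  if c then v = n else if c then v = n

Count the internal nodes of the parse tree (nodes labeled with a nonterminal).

6

[S [U if c then [M v = n] else [U if c then [S [M v = n]]]]]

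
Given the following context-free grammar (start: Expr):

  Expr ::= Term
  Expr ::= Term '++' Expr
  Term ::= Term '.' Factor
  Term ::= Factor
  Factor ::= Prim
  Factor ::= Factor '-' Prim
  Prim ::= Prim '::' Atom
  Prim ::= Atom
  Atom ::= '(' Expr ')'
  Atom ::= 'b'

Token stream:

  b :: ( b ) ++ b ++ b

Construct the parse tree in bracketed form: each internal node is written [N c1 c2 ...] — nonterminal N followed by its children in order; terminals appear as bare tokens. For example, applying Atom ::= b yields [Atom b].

Expr
Term ++ Expr
Factor ++ Expr
Prim ++ Expr
Prim :: Atom ++ Expr
Atom :: Atom ++ Expr
b :: Atom ++ Expr
b :: ( Expr ) ++ Expr
b :: ( Term ) ++ Expr
b :: ( Factor ) ++ Expr
b :: ( Prim ) ++ Expr
b :: ( Atom ) ++ Expr
b :: ( b ) ++ Expr
b :: ( b ) ++ Term ++ Expr
b :: ( b ) ++ Factor ++ Expr
b :: ( b ) ++ Prim ++ Expr
b :: ( b ) ++ Atom ++ Expr
b :: ( b ) ++ b ++ Expr
b :: ( b ) ++ b ++ Term
b :: ( b ) ++ b ++ Factor
b :: ( b ) ++ b ++ Prim
b :: ( b ) ++ b ++ Atom
b :: ( b ) ++ b ++ b

[Expr [Term [Factor [Prim [Prim [Atom b]] :: [Atom ( [Expr [Term [Factor [Prim [Atom b]]]]] )]]]] ++ [Expr [Term [Factor [Prim [Atom b]]]] ++ [Expr [Term [Factor [Prim [Atom b]]]]]]]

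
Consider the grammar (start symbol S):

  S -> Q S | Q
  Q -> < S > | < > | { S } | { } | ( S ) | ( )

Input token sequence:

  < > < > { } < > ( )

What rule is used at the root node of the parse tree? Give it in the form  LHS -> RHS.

S -> Q S

[S [Q < >] [S [Q < >] [S [Q { }] [S [Q < >] [S [Q ( )]]]]]]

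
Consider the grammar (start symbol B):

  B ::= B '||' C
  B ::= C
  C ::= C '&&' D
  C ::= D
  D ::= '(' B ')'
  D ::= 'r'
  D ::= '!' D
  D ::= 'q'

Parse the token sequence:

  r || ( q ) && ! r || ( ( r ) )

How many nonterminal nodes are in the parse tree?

[B [B [B [C [D r]]] || [C [C [D ( [B [C [D q]]] )]] && [D ! [D r]]]] || [C [D ( [B [C [D ( [B [C [D r]]] )]]] )]]]

21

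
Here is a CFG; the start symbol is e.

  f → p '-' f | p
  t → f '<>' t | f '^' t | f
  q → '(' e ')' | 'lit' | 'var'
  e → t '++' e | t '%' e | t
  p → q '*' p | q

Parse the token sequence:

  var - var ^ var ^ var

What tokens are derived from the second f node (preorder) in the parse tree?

[e [t [f [p [q var]] - [f [p [q var]]]] ^ [t [f [p [q var]]] ^ [t [f [p [q var]]]]]]]

var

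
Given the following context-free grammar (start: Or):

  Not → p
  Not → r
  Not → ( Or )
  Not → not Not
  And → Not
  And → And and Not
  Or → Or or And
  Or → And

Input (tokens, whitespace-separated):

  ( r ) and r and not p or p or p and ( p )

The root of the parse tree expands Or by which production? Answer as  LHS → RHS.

Or → Or or And

[Or [Or [Or [And [And [And [Not ( [Or [And [Not r]]] )]] and [Not r]] and [Not not [Not p]]]] or [And [Not p]]] or [And [And [Not p]] and [Not ( [Or [And [Not p]]] )]]]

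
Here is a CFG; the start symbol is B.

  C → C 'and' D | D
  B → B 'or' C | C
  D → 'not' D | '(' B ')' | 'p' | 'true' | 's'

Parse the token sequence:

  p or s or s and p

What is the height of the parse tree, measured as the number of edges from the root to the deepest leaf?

5

[B [B [B [C [D p]]] or [C [D s]]] or [C [C [D s]] and [D p]]]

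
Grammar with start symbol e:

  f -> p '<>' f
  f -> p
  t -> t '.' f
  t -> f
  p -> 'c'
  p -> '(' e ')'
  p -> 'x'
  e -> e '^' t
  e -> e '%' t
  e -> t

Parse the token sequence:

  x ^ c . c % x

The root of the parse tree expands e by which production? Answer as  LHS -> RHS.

e -> e '%' t

[e [e [e [t [f [p x]]]] ^ [t [t [f [p c]]] . [f [p c]]]] % [t [f [p x]]]]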